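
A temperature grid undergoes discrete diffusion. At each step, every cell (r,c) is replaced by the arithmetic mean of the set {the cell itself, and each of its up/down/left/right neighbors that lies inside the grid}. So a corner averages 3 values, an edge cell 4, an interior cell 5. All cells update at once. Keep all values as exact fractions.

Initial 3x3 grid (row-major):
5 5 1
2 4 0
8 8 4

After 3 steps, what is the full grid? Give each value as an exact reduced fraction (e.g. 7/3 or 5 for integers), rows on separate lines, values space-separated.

Answer: 1463/360 17197/4800 136/45
7399/1600 8039/2000 5549/1600
3641/720 2809/600 2891/720

Derivation:
After step 1:
  4 15/4 2
  19/4 19/5 9/4
  6 6 4
After step 2:
  25/6 271/80 8/3
  371/80 411/100 241/80
  67/12 99/20 49/12
After step 3:
  1463/360 17197/4800 136/45
  7399/1600 8039/2000 5549/1600
  3641/720 2809/600 2891/720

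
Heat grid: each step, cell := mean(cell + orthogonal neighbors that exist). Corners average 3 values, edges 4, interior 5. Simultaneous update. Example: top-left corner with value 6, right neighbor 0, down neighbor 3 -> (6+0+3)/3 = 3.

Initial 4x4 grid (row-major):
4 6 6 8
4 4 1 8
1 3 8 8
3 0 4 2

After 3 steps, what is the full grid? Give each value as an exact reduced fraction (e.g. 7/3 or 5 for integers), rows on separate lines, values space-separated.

Answer: 9001/2160 33787/7200 39083/7200 3311/540
821/225 24859/6000 1946/375 41873/7200
2647/900 2611/750 27037/6000 38689/7200
1343/540 5429/1800 7231/1800 10303/2160

Derivation:
After step 1:
  14/3 5 21/4 22/3
  13/4 18/5 27/5 25/4
  11/4 16/5 24/5 13/2
  4/3 5/2 7/2 14/3
After step 2:
  155/36 1111/240 1379/240 113/18
  107/30 409/100 253/50 1529/240
  79/30 337/100 117/25 1333/240
  79/36 79/30 58/15 44/9
After step 3:
  9001/2160 33787/7200 39083/7200 3311/540
  821/225 24859/6000 1946/375 41873/7200
  2647/900 2611/750 27037/6000 38689/7200
  1343/540 5429/1800 7231/1800 10303/2160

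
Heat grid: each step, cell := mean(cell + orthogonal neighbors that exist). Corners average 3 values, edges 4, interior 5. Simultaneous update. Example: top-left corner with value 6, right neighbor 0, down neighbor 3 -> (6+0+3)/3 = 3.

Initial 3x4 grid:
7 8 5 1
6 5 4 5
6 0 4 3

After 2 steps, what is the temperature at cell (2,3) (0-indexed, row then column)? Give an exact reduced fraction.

Answer: 10/3

Derivation:
Step 1: cell (2,3) = 4
Step 2: cell (2,3) = 10/3
Full grid after step 2:
  77/12 447/80 1141/240 137/36
  27/5 126/25 197/50 931/240
  55/12 151/40 151/40 10/3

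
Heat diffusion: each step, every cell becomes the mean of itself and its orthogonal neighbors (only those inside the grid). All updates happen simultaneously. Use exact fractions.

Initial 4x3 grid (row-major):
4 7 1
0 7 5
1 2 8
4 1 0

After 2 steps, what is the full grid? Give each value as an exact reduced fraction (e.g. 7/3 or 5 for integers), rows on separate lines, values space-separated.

Answer: 137/36 339/80 43/9
757/240 21/5 263/60
211/80 61/20 79/20
11/6 211/80 17/6

Derivation:
After step 1:
  11/3 19/4 13/3
  3 21/5 21/4
  7/4 19/5 15/4
  2 7/4 3
After step 2:
  137/36 339/80 43/9
  757/240 21/5 263/60
  211/80 61/20 79/20
  11/6 211/80 17/6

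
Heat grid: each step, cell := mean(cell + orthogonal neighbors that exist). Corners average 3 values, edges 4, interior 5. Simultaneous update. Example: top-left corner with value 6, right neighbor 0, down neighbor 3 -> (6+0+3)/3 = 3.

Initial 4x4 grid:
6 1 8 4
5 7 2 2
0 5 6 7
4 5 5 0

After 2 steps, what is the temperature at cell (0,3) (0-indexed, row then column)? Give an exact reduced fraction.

Answer: 73/18

Derivation:
Step 1: cell (0,3) = 14/3
Step 2: cell (0,3) = 73/18
Full grid after step 2:
  14/3 69/16 227/48 73/18
  4 118/25 43/10 103/24
  39/10 437/100 447/100 33/8
  15/4 327/80 71/16 47/12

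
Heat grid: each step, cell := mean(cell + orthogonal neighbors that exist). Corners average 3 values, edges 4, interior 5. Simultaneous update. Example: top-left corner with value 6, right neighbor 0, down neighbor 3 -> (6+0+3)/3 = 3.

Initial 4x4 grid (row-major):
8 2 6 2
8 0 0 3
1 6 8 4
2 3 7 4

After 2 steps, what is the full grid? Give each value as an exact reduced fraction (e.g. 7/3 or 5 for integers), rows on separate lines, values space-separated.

Answer: 19/4 157/40 407/120 101/36
177/40 369/100 327/100 211/60
141/40 411/100 89/20 17/4
43/12 39/10 5 61/12

Derivation:
After step 1:
  6 4 5/2 11/3
  17/4 16/5 17/5 9/4
  17/4 18/5 5 19/4
  2 9/2 11/2 5
After step 2:
  19/4 157/40 407/120 101/36
  177/40 369/100 327/100 211/60
  141/40 411/100 89/20 17/4
  43/12 39/10 5 61/12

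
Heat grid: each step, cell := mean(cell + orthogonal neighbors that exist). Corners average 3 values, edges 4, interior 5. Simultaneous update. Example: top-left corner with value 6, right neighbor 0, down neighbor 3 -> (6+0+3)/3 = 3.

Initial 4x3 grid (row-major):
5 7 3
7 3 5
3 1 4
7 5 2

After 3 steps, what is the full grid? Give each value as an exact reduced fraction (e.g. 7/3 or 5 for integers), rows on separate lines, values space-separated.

Answer: 5473/1080 33743/7200 363/80
8327/1800 26519/6000 9611/2400
1751/400 11717/3000 26593/7200
3029/720 56171/14400 3881/1080

Derivation:
After step 1:
  19/3 9/2 5
  9/2 23/5 15/4
  9/2 16/5 3
  5 15/4 11/3
After step 2:
  46/9 613/120 53/12
  299/60 411/100 327/80
  43/10 381/100 817/240
  53/12 937/240 125/36
After step 3:
  5473/1080 33743/7200 363/80
  8327/1800 26519/6000 9611/2400
  1751/400 11717/3000 26593/7200
  3029/720 56171/14400 3881/1080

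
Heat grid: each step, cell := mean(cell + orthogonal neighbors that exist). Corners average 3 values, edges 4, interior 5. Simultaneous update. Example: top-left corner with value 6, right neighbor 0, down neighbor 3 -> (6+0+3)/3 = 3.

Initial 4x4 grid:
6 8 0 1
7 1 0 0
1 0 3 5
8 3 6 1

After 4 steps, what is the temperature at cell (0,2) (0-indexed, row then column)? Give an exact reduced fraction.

Answer: 122549/54000

Derivation:
Step 1: cell (0,2) = 9/4
Step 2: cell (0,2) = 107/60
Step 3: cell (0,2) = 4187/1800
Step 4: cell (0,2) = 122549/54000
Full grid after step 4:
  83507/21600 12053/3600 122549/54000 121253/64800
  55201/14400 36749/12000 437303/180000 407891/216000
  253133/72000 38923/12000 51761/20000 19953/8000
  78197/21600 117349/36000 111761/36000 60889/21600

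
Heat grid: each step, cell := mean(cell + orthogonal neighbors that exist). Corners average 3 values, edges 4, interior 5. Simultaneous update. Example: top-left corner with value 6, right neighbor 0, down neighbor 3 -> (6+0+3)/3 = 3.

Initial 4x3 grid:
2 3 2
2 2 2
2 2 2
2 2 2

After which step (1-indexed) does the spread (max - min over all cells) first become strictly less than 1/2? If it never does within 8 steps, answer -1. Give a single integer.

Answer: 1

Derivation:
Step 1: max=7/3, min=2, spread=1/3
  -> spread < 1/2 first at step 1
Step 2: max=547/240, min=2, spread=67/240
Step 3: max=4757/2160, min=2, spread=437/2160
Step 4: max=1885531/864000, min=2009/1000, spread=29951/172800
Step 5: max=16767821/7776000, min=6829/3375, spread=206761/1555200
Step 6: max=6676995571/3110400000, min=10965671/5400000, spread=14430763/124416000
Step 7: max=398355741689/186624000000, min=881652727/432000000, spread=139854109/1492992000
Step 8: max=23817351890251/11197440000000, min=79611228977/38880000000, spread=7114543559/89579520000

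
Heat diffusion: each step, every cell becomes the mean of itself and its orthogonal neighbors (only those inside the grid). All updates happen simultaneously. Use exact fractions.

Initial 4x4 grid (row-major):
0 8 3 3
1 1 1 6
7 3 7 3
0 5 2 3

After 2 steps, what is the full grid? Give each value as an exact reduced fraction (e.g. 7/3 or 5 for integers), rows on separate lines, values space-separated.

After step 1:
  3 3 15/4 4
  9/4 14/5 18/5 13/4
  11/4 23/5 16/5 19/4
  4 5/2 17/4 8/3
After step 2:
  11/4 251/80 287/80 11/3
  27/10 13/4 83/25 39/10
  17/5 317/100 102/25 52/15
  37/12 307/80 757/240 35/9

Answer: 11/4 251/80 287/80 11/3
27/10 13/4 83/25 39/10
17/5 317/100 102/25 52/15
37/12 307/80 757/240 35/9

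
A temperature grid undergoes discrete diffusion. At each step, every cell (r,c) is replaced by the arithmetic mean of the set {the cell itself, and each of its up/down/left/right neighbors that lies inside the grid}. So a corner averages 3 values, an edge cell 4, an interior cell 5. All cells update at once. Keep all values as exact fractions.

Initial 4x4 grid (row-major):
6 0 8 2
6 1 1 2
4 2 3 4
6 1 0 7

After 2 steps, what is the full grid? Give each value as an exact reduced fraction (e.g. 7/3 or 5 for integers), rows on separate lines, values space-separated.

After step 1:
  4 15/4 11/4 4
  17/4 2 3 9/4
  9/2 11/5 2 4
  11/3 9/4 11/4 11/3
After step 2:
  4 25/8 27/8 3
  59/16 76/25 12/5 53/16
  877/240 259/100 279/100 143/48
  125/36 163/60 8/3 125/36

Answer: 4 25/8 27/8 3
59/16 76/25 12/5 53/16
877/240 259/100 279/100 143/48
125/36 163/60 8/3 125/36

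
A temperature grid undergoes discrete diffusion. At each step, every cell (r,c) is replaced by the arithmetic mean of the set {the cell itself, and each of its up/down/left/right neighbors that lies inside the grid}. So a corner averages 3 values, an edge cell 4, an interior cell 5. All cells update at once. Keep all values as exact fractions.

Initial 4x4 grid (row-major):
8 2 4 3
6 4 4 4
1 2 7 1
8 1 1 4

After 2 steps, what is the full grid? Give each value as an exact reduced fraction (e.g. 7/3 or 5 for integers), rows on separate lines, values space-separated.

After step 1:
  16/3 9/2 13/4 11/3
  19/4 18/5 23/5 3
  17/4 3 3 4
  10/3 3 13/4 2
After step 2:
  175/36 1001/240 961/240 119/36
  269/60 409/100 349/100 229/60
  23/6 337/100 357/100 3
  127/36 151/48 45/16 37/12

Answer: 175/36 1001/240 961/240 119/36
269/60 409/100 349/100 229/60
23/6 337/100 357/100 3
127/36 151/48 45/16 37/12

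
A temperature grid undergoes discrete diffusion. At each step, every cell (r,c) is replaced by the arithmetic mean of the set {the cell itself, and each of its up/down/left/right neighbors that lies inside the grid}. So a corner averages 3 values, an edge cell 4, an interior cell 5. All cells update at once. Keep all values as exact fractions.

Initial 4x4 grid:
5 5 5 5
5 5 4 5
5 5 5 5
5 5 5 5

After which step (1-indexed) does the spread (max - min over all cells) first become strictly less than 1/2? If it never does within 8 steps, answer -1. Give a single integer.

Step 1: max=5, min=19/4, spread=1/4
  -> spread < 1/2 first at step 1
Step 2: max=5, min=239/50, spread=11/50
Step 3: max=5, min=11633/2400, spread=367/2400
Step 4: max=2987/600, min=52429/10800, spread=1337/10800
Step 5: max=89531/18000, min=1578331/324000, spread=33227/324000
Step 6: max=535951/108000, min=47385673/9720000, spread=849917/9720000
Step 7: max=8031467/1620000, min=1424285653/291600000, spread=21378407/291600000
Step 8: max=2406311657/486000000, min=42773537629/8748000000, spread=540072197/8748000000

Answer: 1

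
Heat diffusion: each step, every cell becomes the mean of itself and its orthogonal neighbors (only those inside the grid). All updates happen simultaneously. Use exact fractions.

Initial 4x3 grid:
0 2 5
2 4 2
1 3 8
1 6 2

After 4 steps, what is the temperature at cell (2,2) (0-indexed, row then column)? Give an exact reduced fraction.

Answer: 81737/21600

Derivation:
Step 1: cell (2,2) = 15/4
Step 2: cell (2,2) = 547/120
Step 3: cell (2,2) = 1369/360
Step 4: cell (2,2) = 81737/21600
Full grid after step 4:
  62873/25920 467977/172800 27751/8640
  26587/10800 219191/72000 24283/7200
  15403/5400 19193/6000 81737/21600
  4789/1620 16771/4800 24431/6480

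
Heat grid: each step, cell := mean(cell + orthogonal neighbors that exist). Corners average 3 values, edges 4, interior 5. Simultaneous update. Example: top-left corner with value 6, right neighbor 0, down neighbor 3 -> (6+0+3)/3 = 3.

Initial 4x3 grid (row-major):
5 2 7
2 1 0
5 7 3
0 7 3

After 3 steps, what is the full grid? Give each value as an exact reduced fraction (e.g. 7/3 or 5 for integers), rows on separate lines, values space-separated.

After step 1:
  3 15/4 3
  13/4 12/5 11/4
  7/2 23/5 13/4
  4 17/4 13/3
After step 2:
  10/3 243/80 19/6
  243/80 67/20 57/20
  307/80 18/5 56/15
  47/12 1031/240 71/18
After step 3:
  1129/360 1031/320 2173/720
  1627/480 127/40 131/40
  1727/480 1129/300 2543/720
  241/60 2269/576 8621/2160

Answer: 1129/360 1031/320 2173/720
1627/480 127/40 131/40
1727/480 1129/300 2543/720
241/60 2269/576 8621/2160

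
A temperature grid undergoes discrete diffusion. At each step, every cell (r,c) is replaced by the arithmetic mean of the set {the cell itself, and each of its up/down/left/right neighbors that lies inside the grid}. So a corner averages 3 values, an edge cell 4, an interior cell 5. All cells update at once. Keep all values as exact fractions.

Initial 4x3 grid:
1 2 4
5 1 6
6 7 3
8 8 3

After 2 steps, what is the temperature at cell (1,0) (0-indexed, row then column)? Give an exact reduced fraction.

Answer: 997/240

Derivation:
Step 1: cell (1,0) = 13/4
Step 2: cell (1,0) = 997/240
Full grid after step 2:
  95/36 193/60 19/6
  997/240 359/100 329/80
  265/48 539/100 215/48
  61/9 47/8 191/36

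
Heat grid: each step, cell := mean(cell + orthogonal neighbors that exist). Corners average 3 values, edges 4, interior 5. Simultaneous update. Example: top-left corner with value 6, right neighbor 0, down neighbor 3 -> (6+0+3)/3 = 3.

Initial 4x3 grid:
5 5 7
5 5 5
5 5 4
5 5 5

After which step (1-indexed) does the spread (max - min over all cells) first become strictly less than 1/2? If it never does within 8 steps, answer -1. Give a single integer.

Step 1: max=17/3, min=14/3, spread=1
Step 2: max=197/36, min=173/36, spread=2/3
Step 3: max=1147/216, min=2617/540, spread=167/360
  -> spread < 1/2 first at step 3
Step 4: max=339643/64800, min=79267/16200, spread=301/864
Step 5: max=20179157/3888000, min=2392399/486000, spread=69331/259200
Step 6: max=1203356383/233280000, min=960765349/194400000, spread=252189821/1166400000
Step 7: max=71869194197/13996800000, min=57829774841/11664000000, spread=12367321939/69984000000
Step 8: max=4297602174223/839808000000, min=3479504628769/699840000000, spread=610983098501/4199040000000

Answer: 3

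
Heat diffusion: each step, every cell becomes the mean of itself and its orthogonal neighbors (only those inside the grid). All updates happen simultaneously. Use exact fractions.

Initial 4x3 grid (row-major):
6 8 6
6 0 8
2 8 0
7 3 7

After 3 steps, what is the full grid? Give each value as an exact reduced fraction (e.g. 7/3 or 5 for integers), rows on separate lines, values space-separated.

After step 1:
  20/3 5 22/3
  7/2 6 7/2
  23/4 13/5 23/4
  4 25/4 10/3
After step 2:
  91/18 25/4 95/18
  263/48 103/25 271/48
  317/80 527/100 911/240
  16/3 971/240 46/9
After step 3:
  2417/432 6211/1200 2473/432
  33511/7200 5353/1000 33911/7200
  4009/800 25433/6000 35681/7200
  1601/360 71137/14400 4663/1080

Answer: 2417/432 6211/1200 2473/432
33511/7200 5353/1000 33911/7200
4009/800 25433/6000 35681/7200
1601/360 71137/14400 4663/1080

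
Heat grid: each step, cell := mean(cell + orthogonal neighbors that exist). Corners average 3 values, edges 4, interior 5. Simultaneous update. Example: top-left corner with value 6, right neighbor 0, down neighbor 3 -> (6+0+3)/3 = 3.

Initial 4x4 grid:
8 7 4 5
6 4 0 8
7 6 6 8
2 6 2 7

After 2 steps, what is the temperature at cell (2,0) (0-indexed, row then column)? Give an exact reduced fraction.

Answer: 223/40

Derivation:
Step 1: cell (2,0) = 21/4
Step 2: cell (2,0) = 223/40
Full grid after step 2:
  19/3 427/80 1189/240 179/36
  231/40 134/25 453/100 677/120
  223/40 481/100 271/50 677/120
  19/4 401/80 1159/240 109/18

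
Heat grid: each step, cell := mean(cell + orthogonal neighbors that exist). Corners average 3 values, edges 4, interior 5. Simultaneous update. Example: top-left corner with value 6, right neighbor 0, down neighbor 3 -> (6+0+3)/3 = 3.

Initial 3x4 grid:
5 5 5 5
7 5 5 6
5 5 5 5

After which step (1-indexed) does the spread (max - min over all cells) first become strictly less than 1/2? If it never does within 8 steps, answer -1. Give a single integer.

Step 1: max=17/3, min=5, spread=2/3
Step 2: max=667/120, min=77/15, spread=17/40
  -> spread < 1/2 first at step 2
Step 3: max=5837/1080, min=31123/6000, spread=11743/54000
Step 4: max=2321419/432000, min=4493083/864000, spread=29951/172800
Step 5: max=138324041/25920000, min=40459853/7776000, spread=10373593/77760000
Step 6: max=8279908819/1555200000, min=16199048563/3110400000, spread=14430763/124416000
Step 7: max=495480730721/93312000000, min=973479697817/186624000000, spread=139854109/1492992000
Step 8: max=29682648862939/5598720000000, min=58475979781003/11197440000000, spread=7114543559/89579520000

Answer: 2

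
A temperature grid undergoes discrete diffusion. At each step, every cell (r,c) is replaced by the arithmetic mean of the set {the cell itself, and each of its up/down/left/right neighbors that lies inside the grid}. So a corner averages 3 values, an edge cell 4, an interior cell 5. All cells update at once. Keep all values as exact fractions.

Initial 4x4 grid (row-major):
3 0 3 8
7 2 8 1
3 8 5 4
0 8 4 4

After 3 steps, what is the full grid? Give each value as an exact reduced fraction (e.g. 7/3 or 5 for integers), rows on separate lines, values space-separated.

After step 1:
  10/3 2 19/4 4
  15/4 5 19/5 21/4
  9/2 26/5 29/5 7/2
  11/3 5 21/4 4
After step 2:
  109/36 181/48 291/80 14/3
  199/48 79/20 123/25 331/80
  1027/240 51/10 471/100 371/80
  79/18 1147/240 401/80 17/4
After step 3:
  197/54 5179/1440 3399/800 1493/360
  1109/288 3283/750 4271/1000 11017/2400
  6449/1440 13691/3000 1219/250 3547/800
  4841/1080 6941/1440 11251/2400 139/30

Answer: 197/54 5179/1440 3399/800 1493/360
1109/288 3283/750 4271/1000 11017/2400
6449/1440 13691/3000 1219/250 3547/800
4841/1080 6941/1440 11251/2400 139/30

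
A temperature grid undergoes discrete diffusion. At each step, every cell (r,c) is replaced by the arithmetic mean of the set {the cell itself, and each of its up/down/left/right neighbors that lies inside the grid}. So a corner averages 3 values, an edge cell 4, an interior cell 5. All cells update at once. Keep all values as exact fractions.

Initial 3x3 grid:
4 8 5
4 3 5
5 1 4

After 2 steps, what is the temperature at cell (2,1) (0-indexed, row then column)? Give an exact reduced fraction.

Answer: 847/240

Derivation:
Step 1: cell (2,1) = 13/4
Step 2: cell (2,1) = 847/240
Full grid after step 2:
  43/9 77/15 61/12
  253/60 207/50 1067/240
  127/36 847/240 65/18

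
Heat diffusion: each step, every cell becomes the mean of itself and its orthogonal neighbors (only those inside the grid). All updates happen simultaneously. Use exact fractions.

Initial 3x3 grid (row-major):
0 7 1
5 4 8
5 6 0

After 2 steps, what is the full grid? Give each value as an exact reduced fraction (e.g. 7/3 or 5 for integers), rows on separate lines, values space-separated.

Answer: 7/2 55/12 139/36
113/24 39/10 77/16
151/36 79/16 35/9

Derivation:
After step 1:
  4 3 16/3
  7/2 6 13/4
  16/3 15/4 14/3
After step 2:
  7/2 55/12 139/36
  113/24 39/10 77/16
  151/36 79/16 35/9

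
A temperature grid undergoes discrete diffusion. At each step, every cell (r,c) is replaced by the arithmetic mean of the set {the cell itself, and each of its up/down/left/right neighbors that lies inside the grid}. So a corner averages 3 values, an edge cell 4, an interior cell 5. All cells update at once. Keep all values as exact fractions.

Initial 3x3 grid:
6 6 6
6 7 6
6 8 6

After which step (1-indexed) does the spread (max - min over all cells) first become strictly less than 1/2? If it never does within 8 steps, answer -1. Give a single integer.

Answer: 3

Derivation:
Step 1: max=27/4, min=6, spread=3/4
Step 2: max=1601/240, min=37/6, spread=121/240
Step 3: max=94327/14400, min=29959/4800, spread=89/288
  -> spread < 1/2 first at step 3
Step 4: max=5623169/864000, min=1811473/288000, spread=755/3456
Step 5: max=335387143/51840000, min=36382877/5760000, spread=6353/41472
Step 6: max=20057443121/3110400000, min=6574291457/1036800000, spread=53531/497664
Step 7: max=1200257814487/186624000000, min=395388511079/62208000000, spread=450953/5971968
Step 8: max=71894243147489/11197440000000, min=2640764543657/414720000000, spread=3799043/71663616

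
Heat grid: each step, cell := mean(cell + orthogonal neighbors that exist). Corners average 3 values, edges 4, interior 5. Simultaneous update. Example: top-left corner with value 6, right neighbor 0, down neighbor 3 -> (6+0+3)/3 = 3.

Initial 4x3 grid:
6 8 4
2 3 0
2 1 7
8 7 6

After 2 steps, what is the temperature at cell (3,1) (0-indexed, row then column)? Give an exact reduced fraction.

Step 1: cell (3,1) = 11/2
Step 2: cell (3,1) = 131/24
Full grid after step 2:
  83/18 1043/240 17/4
  439/120 94/25 69/20
  97/24 381/100 53/12
  173/36 131/24 47/9

Answer: 131/24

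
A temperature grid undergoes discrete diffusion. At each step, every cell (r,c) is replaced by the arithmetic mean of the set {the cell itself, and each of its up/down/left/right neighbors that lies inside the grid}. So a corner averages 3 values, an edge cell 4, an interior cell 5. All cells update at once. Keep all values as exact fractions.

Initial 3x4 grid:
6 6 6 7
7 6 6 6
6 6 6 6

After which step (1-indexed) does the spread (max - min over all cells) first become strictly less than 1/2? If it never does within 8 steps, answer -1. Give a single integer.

Answer: 1

Derivation:
Step 1: max=19/3, min=6, spread=1/3
  -> spread < 1/2 first at step 1
Step 2: max=1507/240, min=6, spread=67/240
Step 3: max=6721/1080, min=875/144, spread=317/2160
Step 4: max=5353051/864000, min=73123/12000, spread=17639/172800
Step 5: max=48132641/7776000, min=15842087/2592000, spread=30319/388800
Step 6: max=2882312959/466560000, min=952546853/155520000, spread=61681/1166400
Step 7: max=172841426981/27993600000, min=706078567/115200000, spread=1580419/34992000
Step 8: max=10361102194879/1679616000000, min=3434880014293/559872000000, spread=7057769/209952000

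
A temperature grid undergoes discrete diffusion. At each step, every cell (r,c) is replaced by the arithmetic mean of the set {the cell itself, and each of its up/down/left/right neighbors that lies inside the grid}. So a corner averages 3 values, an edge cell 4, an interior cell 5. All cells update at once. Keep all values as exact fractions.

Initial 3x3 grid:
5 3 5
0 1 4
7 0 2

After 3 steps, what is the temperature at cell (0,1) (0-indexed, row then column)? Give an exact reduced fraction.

Answer: 22231/7200

Derivation:
Step 1: cell (0,1) = 7/2
Step 2: cell (0,1) = 353/120
Step 3: cell (0,1) = 22231/7200
Full grid after step 3:
  6151/2160 22231/7200 1091/360
  13279/4800 5173/2000 571/200
  5231/2160 18131/7200 871/360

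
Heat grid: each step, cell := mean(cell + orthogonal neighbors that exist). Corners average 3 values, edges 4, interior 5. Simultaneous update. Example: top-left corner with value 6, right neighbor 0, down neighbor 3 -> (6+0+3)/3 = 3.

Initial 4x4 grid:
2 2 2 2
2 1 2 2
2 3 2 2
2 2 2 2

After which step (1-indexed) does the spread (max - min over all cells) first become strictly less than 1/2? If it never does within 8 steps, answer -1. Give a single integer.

Answer: 2

Derivation:
Step 1: max=9/4, min=7/4, spread=1/2
Step 2: max=13/6, min=11/6, spread=1/3
  -> spread < 1/2 first at step 2
Step 3: max=5089/2400, min=4511/2400, spread=289/1200
Step 4: max=45169/21600, min=41231/21600, spread=1969/10800
Step 5: max=4468849/2160000, min=4171151/2160000, spread=148849/1080000
Step 6: max=39939229/19440000, min=37820771/19440000, spread=1059229/9720000
Step 7: max=3973502809/1944000000, min=3802497191/1944000000, spread=85502809/972000000
Step 8: max=35604128389/17496000000, min=34379871611/17496000000, spread=612128389/8748000000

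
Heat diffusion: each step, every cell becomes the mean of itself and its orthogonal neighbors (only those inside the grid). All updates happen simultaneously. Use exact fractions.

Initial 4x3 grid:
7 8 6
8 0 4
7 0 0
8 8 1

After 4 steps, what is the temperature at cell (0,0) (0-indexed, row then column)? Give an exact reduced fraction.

Answer: 141181/25920

Derivation:
Step 1: cell (0,0) = 23/3
Step 2: cell (0,0) = 221/36
Step 3: cell (0,0) = 1267/216
Step 4: cell (0,0) = 141181/25920
Full grid after step 4:
  141181/25920 868043/172800 38407/8640
  225947/43200 326017/72000 18983/4800
  214247/43200 302797/72000 16783/4800
  126853/25920 724223/172800 30391/8640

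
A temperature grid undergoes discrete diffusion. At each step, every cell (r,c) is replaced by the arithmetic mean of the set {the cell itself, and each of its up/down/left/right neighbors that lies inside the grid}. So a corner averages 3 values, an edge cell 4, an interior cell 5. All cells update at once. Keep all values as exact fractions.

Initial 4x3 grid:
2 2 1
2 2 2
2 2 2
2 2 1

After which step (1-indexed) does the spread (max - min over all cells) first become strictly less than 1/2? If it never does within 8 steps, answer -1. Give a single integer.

Answer: 1

Derivation:
Step 1: max=2, min=5/3, spread=1/3
  -> spread < 1/2 first at step 1
Step 2: max=2, min=31/18, spread=5/18
Step 3: max=469/240, min=773/432, spread=89/540
Step 4: max=6949/3600, min=46993/25920, spread=15199/129600
Step 5: max=22937/12000, min=2849087/1555200, spread=617741/7776000
Step 6: max=24612869/12960000, min=71638607/38880000, spread=55/972
Step 7: max=1470006371/777600000, min=4315356613/2332800000, spread=7573/186624
Step 8: max=29306260763/15552000000, min=259683221867/139968000000, spread=32585/1119744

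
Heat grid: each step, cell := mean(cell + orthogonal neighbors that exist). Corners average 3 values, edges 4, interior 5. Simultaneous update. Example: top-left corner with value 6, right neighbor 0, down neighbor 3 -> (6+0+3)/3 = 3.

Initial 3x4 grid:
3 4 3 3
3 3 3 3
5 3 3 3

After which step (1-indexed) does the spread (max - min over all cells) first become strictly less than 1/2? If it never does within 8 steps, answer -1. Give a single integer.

Step 1: max=11/3, min=3, spread=2/3
Step 2: max=32/9, min=3, spread=5/9
Step 3: max=929/270, min=73/24, spread=431/1080
  -> spread < 1/2 first at step 3
Step 4: max=219817/64800, min=27631/9000, spread=104369/324000
Step 5: max=13036373/3888000, min=417641/135000, spread=5041561/19440000
Step 6: max=776057527/233280000, min=100895701/32400000, spread=248042399/1166400000
Step 7: max=46271541293/13996800000, min=3043204267/972000000, spread=12246999241/69984000000
Step 8: max=2762895899287/839808000000, min=366868679731/116640000000, spread=607207026119/4199040000000

Answer: 3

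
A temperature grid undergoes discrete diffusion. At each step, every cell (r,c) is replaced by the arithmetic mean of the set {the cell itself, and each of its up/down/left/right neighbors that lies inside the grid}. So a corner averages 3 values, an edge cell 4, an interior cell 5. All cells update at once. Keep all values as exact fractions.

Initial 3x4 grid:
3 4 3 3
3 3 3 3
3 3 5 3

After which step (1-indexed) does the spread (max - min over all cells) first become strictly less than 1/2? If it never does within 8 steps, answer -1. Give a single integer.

Answer: 2

Derivation:
Step 1: max=11/3, min=3, spread=2/3
Step 2: max=211/60, min=37/12, spread=13/30
  -> spread < 1/2 first at step 2
Step 3: max=1831/540, min=718/225, spread=539/2700
Step 4: max=361331/108000, min=103933/32400, spread=44663/324000
Step 5: max=3229961/972000, min=3122701/972000, spread=5363/48600
Step 6: max=6022247/1822500, min=94009477/29160000, spread=93859/1166400
Step 7: max=720675671/218700000, min=5651187293/1749600000, spread=4568723/69984000
Step 8: max=172513575631/52488000000, min=339784995637/104976000000, spread=8387449/167961600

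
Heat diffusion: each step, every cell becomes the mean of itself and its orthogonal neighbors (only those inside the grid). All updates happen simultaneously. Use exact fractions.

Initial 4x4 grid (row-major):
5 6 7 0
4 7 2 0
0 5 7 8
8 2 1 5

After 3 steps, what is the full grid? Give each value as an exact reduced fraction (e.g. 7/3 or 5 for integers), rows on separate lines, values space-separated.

Answer: 3491/720 5711/1200 2897/720 3853/1080
10987/2400 9061/2000 2531/600 331/90
30041/7200 6401/1500 5111/1200 1879/450
2093/540 29351/7200 30559/7200 9301/2160

Derivation:
After step 1:
  5 25/4 15/4 7/3
  4 24/5 23/5 5/2
  17/4 21/5 23/5 5
  10/3 4 15/4 14/3
After step 2:
  61/12 99/20 127/30 103/36
  361/80 477/100 81/20 433/120
  947/240 437/100 443/100 503/120
  139/36 917/240 1021/240 161/36
After step 3:
  3491/720 5711/1200 2897/720 3853/1080
  10987/2400 9061/2000 2531/600 331/90
  30041/7200 6401/1500 5111/1200 1879/450
  2093/540 29351/7200 30559/7200 9301/2160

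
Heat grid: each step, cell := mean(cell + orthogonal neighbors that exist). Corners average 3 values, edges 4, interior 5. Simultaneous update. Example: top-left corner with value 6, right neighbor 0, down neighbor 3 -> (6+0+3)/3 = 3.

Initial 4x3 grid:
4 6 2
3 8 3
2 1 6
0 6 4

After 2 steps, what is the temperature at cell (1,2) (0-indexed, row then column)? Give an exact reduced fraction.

Step 1: cell (1,2) = 19/4
Step 2: cell (1,2) = 967/240
Full grid after step 2:
  163/36 43/10 161/36
  857/240 114/25 967/240
  781/240 331/100 1091/240
  83/36 307/80 139/36

Answer: 967/240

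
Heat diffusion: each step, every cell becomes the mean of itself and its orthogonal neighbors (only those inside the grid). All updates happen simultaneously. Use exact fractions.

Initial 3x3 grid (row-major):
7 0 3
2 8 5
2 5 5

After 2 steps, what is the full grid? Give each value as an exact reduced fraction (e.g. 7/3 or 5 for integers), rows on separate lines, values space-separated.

After step 1:
  3 9/2 8/3
  19/4 4 21/4
  3 5 5
After step 2:
  49/12 85/24 149/36
  59/16 47/10 203/48
  17/4 17/4 61/12

Answer: 49/12 85/24 149/36
59/16 47/10 203/48
17/4 17/4 61/12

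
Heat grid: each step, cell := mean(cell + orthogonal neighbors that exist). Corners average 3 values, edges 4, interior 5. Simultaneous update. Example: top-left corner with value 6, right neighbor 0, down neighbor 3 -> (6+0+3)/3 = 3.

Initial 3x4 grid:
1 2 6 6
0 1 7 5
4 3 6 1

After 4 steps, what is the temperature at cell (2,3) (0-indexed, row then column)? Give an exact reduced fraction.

Step 1: cell (2,3) = 4
Step 2: cell (2,3) = 13/3
Step 3: cell (2,3) = 107/24
Step 4: cell (2,3) = 189629/43200
Full grid after step 4:
  26641/10800 224329/72000 885127/216000 598187/129600
  1070359/432000 566771/180000 1456367/360000 3942853/864000
  42899/16200 689237/216000 285959/72000 189629/43200

Answer: 189629/43200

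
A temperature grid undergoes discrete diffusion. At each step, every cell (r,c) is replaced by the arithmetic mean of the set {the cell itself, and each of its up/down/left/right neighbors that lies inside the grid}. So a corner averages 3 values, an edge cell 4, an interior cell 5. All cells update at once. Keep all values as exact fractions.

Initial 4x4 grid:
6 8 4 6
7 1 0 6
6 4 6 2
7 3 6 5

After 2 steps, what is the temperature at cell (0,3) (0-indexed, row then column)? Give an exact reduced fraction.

Answer: 40/9

Derivation:
Step 1: cell (0,3) = 16/3
Step 2: cell (0,3) = 40/9
Full grid after step 2:
  67/12 81/16 1079/240 40/9
  11/2 423/100 19/5 1019/240
  61/12 113/25 83/20 971/240
  49/9 29/6 269/60 169/36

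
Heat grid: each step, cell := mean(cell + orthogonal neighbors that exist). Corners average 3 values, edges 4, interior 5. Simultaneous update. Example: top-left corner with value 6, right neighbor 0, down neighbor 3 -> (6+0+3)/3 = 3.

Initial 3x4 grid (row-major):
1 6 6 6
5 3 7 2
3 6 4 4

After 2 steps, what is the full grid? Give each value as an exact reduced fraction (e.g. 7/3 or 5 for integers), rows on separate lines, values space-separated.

Answer: 11/3 393/80 1159/240 47/9
64/15 104/25 521/100 343/80
35/9 1159/240 1019/240 40/9

Derivation:
After step 1:
  4 4 25/4 14/3
  3 27/5 22/5 19/4
  14/3 4 21/4 10/3
After step 2:
  11/3 393/80 1159/240 47/9
  64/15 104/25 521/100 343/80
  35/9 1159/240 1019/240 40/9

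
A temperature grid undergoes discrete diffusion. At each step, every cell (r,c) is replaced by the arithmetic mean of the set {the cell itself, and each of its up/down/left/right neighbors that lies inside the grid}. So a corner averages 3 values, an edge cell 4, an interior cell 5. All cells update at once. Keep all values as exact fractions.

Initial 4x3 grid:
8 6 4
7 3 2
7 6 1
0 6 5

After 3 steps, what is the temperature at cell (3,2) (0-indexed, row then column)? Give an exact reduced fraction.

Step 1: cell (3,2) = 4
Step 2: cell (3,2) = 47/12
Step 3: cell (3,2) = 949/240
Full grid after step 3:
  2063/360 24031/4800 3091/720
  4331/800 4767/1000 299/75
  35579/7200 13261/3000 4709/1200
  4993/1080 61813/14400 949/240

Answer: 949/240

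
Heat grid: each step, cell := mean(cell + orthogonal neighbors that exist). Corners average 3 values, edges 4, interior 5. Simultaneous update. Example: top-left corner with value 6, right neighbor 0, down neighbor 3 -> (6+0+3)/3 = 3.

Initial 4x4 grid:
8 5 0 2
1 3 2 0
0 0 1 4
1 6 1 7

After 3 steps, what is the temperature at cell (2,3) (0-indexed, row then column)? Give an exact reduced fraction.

Step 1: cell (2,3) = 3
Step 2: cell (2,3) = 53/20
Step 3: cell (2,3) = 513/200
Full grid after step 3:
  7027/2160 21019/7200 3167/1440 3877/2160
  9827/3600 14233/6000 12463/6000 707/360
  7039/3600 2623/1200 4523/2000 513/200
  877/432 15533/7200 6751/2400 2177/720

Answer: 513/200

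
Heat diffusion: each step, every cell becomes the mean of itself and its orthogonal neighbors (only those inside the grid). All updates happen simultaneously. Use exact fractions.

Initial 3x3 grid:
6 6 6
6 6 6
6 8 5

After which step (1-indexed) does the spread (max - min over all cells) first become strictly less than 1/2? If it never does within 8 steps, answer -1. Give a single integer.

Step 1: max=20/3, min=23/4, spread=11/12
Step 2: max=513/80, min=71/12, spread=119/240
  -> spread < 1/2 first at step 2
Step 3: max=13669/2160, min=7229/1200, spread=821/2700
Step 4: max=1797577/288000, min=261031/43200, spread=172111/864000
Step 5: max=48427621/7776000, min=15783457/2592000, spread=4309/31104
Step 6: max=2891543987/466560000, min=316241693/51840000, spread=36295/373248
Step 7: max=173199023989/27993600000, min=57095980913/9331200000, spread=305773/4478976
Step 8: max=10371444987683/1679616000000, min=3430315506311/559872000000, spread=2575951/53747712

Answer: 2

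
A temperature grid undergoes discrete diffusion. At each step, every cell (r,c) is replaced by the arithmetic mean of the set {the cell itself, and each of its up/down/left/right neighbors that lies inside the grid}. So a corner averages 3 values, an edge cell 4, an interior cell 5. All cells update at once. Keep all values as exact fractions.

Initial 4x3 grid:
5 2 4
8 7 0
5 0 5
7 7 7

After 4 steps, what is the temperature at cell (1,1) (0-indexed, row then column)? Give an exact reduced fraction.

Step 1: cell (1,1) = 17/5
Step 2: cell (1,1) = 459/100
Step 3: cell (1,1) = 8247/2000
Step 4: cell (1,1) = 16759/3750
Full grid after step 4:
  5593/1200 197527/48000 9311/2400
  340583/72000 16759/3750 141229/36000
  1118189/216000 1686839/360000 488407/108000
  681349/129600 4460971/864000 618199/129600

Answer: 16759/3750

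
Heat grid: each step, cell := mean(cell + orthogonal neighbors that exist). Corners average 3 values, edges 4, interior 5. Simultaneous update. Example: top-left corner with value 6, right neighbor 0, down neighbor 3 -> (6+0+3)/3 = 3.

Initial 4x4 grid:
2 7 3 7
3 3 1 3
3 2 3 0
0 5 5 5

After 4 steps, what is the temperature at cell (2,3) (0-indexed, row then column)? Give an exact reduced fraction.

Answer: 84067/27000

Derivation:
Step 1: cell (2,3) = 11/4
Step 2: cell (2,3) = 331/120
Step 3: cell (2,3) = 28/9
Step 4: cell (2,3) = 84067/27000
Full grid after step 4:
  403/120 248417/72000 6055/1728 45037/12960
  222907/72000 15963/5000 582083/180000 3541/1080
  627121/216000 532177/180000 70051/22500 84067/27000
  184651/64800 81587/27000 41891/13500 5177/1620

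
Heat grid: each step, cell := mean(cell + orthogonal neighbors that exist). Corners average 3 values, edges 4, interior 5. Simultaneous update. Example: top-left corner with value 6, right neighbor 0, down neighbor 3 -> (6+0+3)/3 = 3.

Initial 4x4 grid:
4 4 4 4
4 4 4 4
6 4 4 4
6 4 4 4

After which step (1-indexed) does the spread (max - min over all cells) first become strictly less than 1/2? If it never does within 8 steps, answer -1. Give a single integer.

Answer: 6

Derivation:
Step 1: max=16/3, min=4, spread=4/3
Step 2: max=89/18, min=4, spread=17/18
Step 3: max=644/135, min=4, spread=104/135
Step 4: max=9382/2025, min=4, spread=1282/2025
Step 5: max=276301/60750, min=18079/4500, spread=64469/121500
Step 6: max=32659831/7290000, min=1089529/270000, spread=810637/1822500
  -> spread < 1/2 first at step 6
Step 7: max=969081073/218700000, min=2190953/540000, spread=20436277/54675000
Step 8: max=28813353403/6561000000, min=198168241/48600000, spread=515160217/1640250000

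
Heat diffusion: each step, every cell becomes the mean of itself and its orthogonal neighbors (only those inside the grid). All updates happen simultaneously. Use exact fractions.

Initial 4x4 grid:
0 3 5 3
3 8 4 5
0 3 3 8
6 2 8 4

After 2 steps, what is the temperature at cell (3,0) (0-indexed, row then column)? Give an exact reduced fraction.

Answer: 125/36

Derivation:
Step 1: cell (3,0) = 8/3
Step 2: cell (3,0) = 125/36
Full grid after step 2:
  35/12 279/80 205/48 157/36
  239/80 383/100 463/100 29/6
  697/240 407/100 453/100 82/15
  125/36 223/60 313/60 191/36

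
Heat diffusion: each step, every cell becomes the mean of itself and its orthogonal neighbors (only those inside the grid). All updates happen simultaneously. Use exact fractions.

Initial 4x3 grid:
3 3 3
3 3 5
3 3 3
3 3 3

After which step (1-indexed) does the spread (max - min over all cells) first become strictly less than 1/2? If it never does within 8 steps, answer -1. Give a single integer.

Answer: 3

Derivation:
Step 1: max=11/3, min=3, spread=2/3
Step 2: max=211/60, min=3, spread=31/60
Step 3: max=1831/540, min=3, spread=211/540
  -> spread < 1/2 first at step 3
Step 4: max=178897/54000, min=2747/900, spread=14077/54000
Step 5: max=1598407/486000, min=165683/54000, spread=5363/24300
Step 6: max=47480809/14580000, min=92869/30000, spread=93859/583200
Step 7: max=2834674481/874800000, min=151136467/48600000, spread=4568723/34992000
Step 8: max=169244435629/52488000000, min=4555618889/1458000000, spread=8387449/83980800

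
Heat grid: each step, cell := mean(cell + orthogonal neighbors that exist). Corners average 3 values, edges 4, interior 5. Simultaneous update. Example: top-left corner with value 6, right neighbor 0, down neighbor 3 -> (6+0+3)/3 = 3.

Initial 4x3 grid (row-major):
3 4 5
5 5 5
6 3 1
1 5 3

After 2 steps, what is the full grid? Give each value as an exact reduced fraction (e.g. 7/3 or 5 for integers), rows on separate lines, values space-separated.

Answer: 13/3 1039/240 155/36
169/40 107/25 241/60
33/8 363/100 7/2
43/12 7/2 3

Derivation:
After step 1:
  4 17/4 14/3
  19/4 22/5 4
  15/4 4 3
  4 3 3
After step 2:
  13/3 1039/240 155/36
  169/40 107/25 241/60
  33/8 363/100 7/2
  43/12 7/2 3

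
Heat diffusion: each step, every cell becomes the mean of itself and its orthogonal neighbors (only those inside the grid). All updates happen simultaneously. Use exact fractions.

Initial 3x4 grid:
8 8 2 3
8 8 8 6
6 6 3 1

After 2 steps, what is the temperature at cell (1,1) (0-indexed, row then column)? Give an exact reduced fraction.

Step 1: cell (1,1) = 38/5
Step 2: cell (1,1) = 131/20
Full grid after step 2:
  22/3 547/80 1249/240 161/36
  893/120 131/20 109/20 169/40
  239/36 1471/240 1139/240 37/9

Answer: 131/20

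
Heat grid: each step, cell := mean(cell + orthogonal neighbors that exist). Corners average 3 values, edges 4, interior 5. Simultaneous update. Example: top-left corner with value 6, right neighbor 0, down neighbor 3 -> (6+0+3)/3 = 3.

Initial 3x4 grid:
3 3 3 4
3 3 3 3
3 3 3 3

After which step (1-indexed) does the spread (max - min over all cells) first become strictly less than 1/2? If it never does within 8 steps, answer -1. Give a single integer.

Step 1: max=10/3, min=3, spread=1/3
  -> spread < 1/2 first at step 1
Step 2: max=59/18, min=3, spread=5/18
Step 3: max=689/216, min=3, spread=41/216
Step 4: max=81977/25920, min=3, spread=4217/25920
Step 5: max=4874749/1555200, min=21679/7200, spread=38417/311040
Step 6: max=291136211/93312000, min=434597/144000, spread=1903471/18662400
Step 7: max=17397149089/5598720000, min=13075759/4320000, spread=18038617/223948800
Step 8: max=1041037782851/335923200000, min=1179326759/388800000, spread=883978523/13436928000

Answer: 1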